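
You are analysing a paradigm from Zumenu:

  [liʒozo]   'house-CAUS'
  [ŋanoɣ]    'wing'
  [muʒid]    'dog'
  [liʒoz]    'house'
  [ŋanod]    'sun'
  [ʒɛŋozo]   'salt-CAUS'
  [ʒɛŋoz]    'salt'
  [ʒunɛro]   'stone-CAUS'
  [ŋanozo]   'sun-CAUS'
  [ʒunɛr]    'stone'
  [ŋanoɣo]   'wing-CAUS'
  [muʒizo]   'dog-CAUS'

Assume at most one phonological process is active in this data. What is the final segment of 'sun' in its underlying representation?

/d/

The stem for 'sun' ends in [d] in [ŋanod] but [z] in [ŋanozo].
Compare 'house', with invariant [z] in [liʒoz] and [liʒozo]: an analysis with underlying /z/ and a rule producing [d] in isolation would wrongly predict alternation here too.
Therefore /d/ is basic and [z] is derived by intervocalic spirantization (voiced stops become fricatives between vowels).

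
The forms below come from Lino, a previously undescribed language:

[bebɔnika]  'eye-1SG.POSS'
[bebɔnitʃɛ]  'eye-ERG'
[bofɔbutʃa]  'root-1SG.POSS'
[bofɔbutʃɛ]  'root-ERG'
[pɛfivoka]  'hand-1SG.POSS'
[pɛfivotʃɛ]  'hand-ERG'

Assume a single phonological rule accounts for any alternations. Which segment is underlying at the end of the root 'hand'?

'hand' shows [k] ~ [tʃ] at the end of the stem ([pɛfivoka] vs [pɛfivotʃɛ]).
But 'root' keeps [tʃ] in both environments ([bofɔbutʃa], [bofɔbutʃɛ]), so there is no rule changing /tʃ/ to [k] before the 1SG.POSS suffix.
The alternation reflects palatalization before a front vowel: /k/ becomes palato-alveolar [tʃ] before a front vowel. /k/ is underlying.

/k/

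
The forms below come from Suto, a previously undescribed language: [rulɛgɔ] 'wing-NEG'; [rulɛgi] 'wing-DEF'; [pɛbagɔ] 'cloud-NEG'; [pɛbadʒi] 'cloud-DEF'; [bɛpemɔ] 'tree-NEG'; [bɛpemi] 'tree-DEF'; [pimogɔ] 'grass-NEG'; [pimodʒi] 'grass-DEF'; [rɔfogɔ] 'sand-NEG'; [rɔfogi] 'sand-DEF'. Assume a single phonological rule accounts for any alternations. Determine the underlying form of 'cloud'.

'cloud' shows [g] ~ [dʒ] at the end of the stem ([pɛbagɔ] vs [pɛbadʒi]).
But 'sand' keeps [g] in both environments ([rɔfogɔ], [rɔfogi]), so there is no rule changing /g/ to [dʒ] before the DEF suffix.
The underlying segment must be /dʒ/; palato-alveolar /dʒ/ becomes [g] when no front vowel follows, yielding [g] there.
So 'cloud' = /pɛbadʒ/.

/pɛbadʒ/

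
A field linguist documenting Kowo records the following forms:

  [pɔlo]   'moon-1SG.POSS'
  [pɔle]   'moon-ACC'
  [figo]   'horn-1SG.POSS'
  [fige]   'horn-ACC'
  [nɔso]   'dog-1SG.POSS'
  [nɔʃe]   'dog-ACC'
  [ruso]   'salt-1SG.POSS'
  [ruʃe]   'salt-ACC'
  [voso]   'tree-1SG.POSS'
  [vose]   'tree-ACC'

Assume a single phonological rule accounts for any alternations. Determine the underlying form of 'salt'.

/ruʃ/

The root 'salt' surfaces as [ruso] and [ruʃe], with a stem-final [s] ~ [ʃ] alternation.
If /s/ were underlying and a rule turned it into [ʃ] before the ACC suffix, 'tree' would also alternate; but it has [s] in both [voso] and [vose].
The alternation reflects depalatalization: palato-alveolar /ʃ/ becomes [s] when no front vowel follows. /ʃ/ is underlying.
The underlying form of 'salt' is therefore /ruʃ/.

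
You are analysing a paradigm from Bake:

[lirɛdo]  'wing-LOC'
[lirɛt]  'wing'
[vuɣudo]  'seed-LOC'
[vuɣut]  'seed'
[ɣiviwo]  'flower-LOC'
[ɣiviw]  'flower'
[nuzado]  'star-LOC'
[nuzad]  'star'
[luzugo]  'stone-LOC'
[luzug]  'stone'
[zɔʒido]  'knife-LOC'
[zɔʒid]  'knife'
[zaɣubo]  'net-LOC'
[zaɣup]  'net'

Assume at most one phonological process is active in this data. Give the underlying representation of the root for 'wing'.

/lirɛt/

'wing' shows [d] ~ [t] at the end of the stem ([lirɛdo] vs [lirɛt]).
But 'star' keeps [d] in both environments ([nuzado], [nuzad]), so there is no rule changing /d/ to [t] in isolation.
The alternation reflects intervocalic voicing: voiceless stops become voiced between vowels. /t/ is underlying.
The underlying form of 'wing' is therefore /lirɛt/.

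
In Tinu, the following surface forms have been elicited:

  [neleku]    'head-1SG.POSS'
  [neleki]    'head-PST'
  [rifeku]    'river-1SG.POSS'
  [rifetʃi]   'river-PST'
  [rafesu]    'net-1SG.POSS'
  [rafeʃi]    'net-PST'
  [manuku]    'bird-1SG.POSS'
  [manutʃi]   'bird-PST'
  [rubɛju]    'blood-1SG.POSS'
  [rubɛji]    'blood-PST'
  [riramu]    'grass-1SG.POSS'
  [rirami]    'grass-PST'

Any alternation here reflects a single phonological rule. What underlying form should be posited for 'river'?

/rifetʃ/

In [rifeku] and [rifetʃi] the final segment of 'river' alternates: [k] ~ [tʃ].
Compare 'head', with invariant [k] in [neleku] and [neleki]: an analysis with underlying /k/ and a rule producing [tʃ] before the PST suffix would wrongly predict alternation here too.
The underlying segment must be /tʃ/; palato-alveolar /tʃ/ and /ʃ/ become [k] and [s] when no front vowel follows, yielding [k] there.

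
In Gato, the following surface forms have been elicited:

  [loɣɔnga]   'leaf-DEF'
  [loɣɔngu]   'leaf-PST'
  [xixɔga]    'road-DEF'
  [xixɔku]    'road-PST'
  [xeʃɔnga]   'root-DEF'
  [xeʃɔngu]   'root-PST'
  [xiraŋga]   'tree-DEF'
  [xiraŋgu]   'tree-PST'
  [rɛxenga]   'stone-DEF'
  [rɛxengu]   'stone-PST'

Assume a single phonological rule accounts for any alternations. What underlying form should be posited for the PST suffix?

/-ku/

The PST morpheme has two allomorphs, [-gu] and [-ku].
The DEF suffix, which begins with [g], is invariant after every stem; so [g] is not altered by any rule here.
The PST suffix is therefore /-ku/ underlyingly, with post-nasal voicing: voiceless stops become voiced after a nasal.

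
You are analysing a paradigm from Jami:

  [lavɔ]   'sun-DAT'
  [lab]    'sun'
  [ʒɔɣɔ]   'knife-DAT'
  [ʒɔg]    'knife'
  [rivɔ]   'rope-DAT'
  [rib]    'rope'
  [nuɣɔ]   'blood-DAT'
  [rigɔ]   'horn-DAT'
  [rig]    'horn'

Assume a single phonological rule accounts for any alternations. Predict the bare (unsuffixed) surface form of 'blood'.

The stem for 'knife' ends in [ɣ] in [ʒɔɣɔ] but [g] in [ʒɔg].
The stem 'horn' ([rigɔ], [rig]) shows [g] unchanged in both environments, so [g] cannot be basic with [ɣ] derived before the DAT suffix.
Therefore /ɣ/ is basic and [g] is derived by word-final hardening (voiced fricatives become stops word-finally).
The one attested form of 'blood', [nuɣɔ], shows underlying /nuɣ/. Applying the same rule word-finally gives [nug].

[nug]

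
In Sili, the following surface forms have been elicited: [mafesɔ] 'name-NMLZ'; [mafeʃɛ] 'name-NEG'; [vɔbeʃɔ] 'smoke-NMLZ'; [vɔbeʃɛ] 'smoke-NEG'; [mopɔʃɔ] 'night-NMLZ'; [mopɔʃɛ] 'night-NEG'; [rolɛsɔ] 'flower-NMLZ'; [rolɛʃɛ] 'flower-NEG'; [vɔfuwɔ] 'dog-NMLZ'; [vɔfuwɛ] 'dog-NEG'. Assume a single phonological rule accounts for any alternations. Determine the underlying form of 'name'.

The root 'name' surfaces as [mafesɔ] and [mafeʃɛ], with a stem-final [s] ~ [ʃ] alternation.
The stem 'night' ([mopɔʃɔ], [mopɔʃɛ]) shows [ʃ] unchanged in both environments, so [ʃ] cannot be basic with [s] derived before the NMLZ suffix.
So /s/ is underlying, and a rule of palatalization before a front vowel — /s/ becomes palato-alveolar [ʃ] before a front vowel — gives [ʃ].
So 'name' = /mafes/.

/mafes/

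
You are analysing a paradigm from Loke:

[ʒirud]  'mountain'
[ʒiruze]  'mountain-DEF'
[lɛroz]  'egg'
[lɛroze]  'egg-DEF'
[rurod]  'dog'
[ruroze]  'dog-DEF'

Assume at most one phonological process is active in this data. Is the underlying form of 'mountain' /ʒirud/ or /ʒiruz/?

The root 'mountain' surfaces as [ʒirud] and [ʒiruze], with a stem-final [d] ~ [z] alternation.
If /z/ were underlying and a rule turned it into [d] in isolation, 'egg' would also alternate; but it has [z] in both [lɛroz] and [lɛroze].
The alternation reflects intervocalic spirantization: voiced stops become fricatives between vowels. /d/ is underlying.

/ʒirud/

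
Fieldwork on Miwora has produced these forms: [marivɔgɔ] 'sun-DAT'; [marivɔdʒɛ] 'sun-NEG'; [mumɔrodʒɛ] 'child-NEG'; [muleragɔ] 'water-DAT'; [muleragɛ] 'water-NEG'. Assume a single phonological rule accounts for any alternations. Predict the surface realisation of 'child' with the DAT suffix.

[mumɔrogɔ]

The root 'sun' surfaces as [marivɔgɔ] and [marivɔdʒɛ], with a stem-final [g] ~ [dʒ] alternation.
Compare 'water', with invariant [g] in [muleragɔ] and [muleragɛ]: an analysis with underlying /g/ and a rule producing [dʒ] before the NEG suffix would wrongly predict alternation here too.
Therefore /dʒ/ is basic and [g] is derived by depalatalization (palato-alveolar /dʒ/ becomes [g] when no front vowel follows).
From [mumɔrodʒɛ] the stem 'child' is /mumɔrodʒ/; when no front vowel follows this yields [mumɔrogɔ].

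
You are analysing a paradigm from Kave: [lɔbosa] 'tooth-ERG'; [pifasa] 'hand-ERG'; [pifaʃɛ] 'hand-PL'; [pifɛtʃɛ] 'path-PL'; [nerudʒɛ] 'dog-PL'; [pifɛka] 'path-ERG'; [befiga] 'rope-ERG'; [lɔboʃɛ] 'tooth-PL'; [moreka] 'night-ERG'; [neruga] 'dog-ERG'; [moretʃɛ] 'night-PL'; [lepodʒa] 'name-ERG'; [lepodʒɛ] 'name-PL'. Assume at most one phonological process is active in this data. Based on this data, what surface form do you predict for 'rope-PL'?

'dog' shows [g] ~ [dʒ] at the end of the stem ([neruga] vs [nerudʒɛ]).
Compare 'name', with invariant [dʒ] in [lepodʒa] and [lepodʒɛ]: an analysis with underlying /dʒ/ and a rule producing [g] before the ERG suffix would wrongly predict alternation here too.
Therefore /g/ is basic and [dʒ] is derived by palatalization before a front vowel (/k/, /g/ and /s/ become palato-alveolar [tʃ], [dʒ] and [ʃ] before a front vowel).
The one attested form of 'rope', [befiga], shows underlying /befig/. Applying the same rule before a front vowel gives [befidʒɛ].

[befidʒɛ]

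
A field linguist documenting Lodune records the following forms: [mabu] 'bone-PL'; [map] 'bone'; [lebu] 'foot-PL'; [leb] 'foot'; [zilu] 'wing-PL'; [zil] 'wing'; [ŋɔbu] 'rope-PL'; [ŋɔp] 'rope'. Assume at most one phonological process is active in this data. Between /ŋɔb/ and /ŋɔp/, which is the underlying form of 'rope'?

'rope' shows [b] ~ [p] at the end of the stem ([ŋɔbu] vs [ŋɔp]).
If /b/ were underlying and a rule turned it into [p] in isolation, 'foot' would also alternate; but it has [b] in both [lebu] and [leb].
The underlying segment must be /p/; voiceless stops become voiced between vowels, yielding [b] there.

/ŋɔp/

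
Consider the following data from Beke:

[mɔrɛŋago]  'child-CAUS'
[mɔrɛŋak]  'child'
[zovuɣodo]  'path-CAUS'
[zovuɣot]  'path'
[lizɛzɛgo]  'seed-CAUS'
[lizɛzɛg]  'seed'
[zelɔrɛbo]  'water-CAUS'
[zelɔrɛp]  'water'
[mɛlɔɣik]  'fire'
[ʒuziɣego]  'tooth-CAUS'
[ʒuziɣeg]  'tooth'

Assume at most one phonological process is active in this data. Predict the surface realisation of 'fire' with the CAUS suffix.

The root 'child' surfaces as [mɔrɛŋago] and [mɔrɛŋak], with a stem-final [g] ~ [k] alternation.
Compare 'seed', with invariant [g] in [lizɛzɛgo] and [lizɛzɛg]: an analysis with underlying /g/ and a rule producing [k] in isolation would wrongly predict alternation here too.
The alternation reflects intervocalic voicing: voiceless stops become voiced between vowels. /k/ is underlying.
The one attested form of 'fire', [mɛlɔɣik], shows underlying /mɛlɔɣik/. Applying the same rule between vowels gives [mɛlɔɣigo].

[mɛlɔɣigo]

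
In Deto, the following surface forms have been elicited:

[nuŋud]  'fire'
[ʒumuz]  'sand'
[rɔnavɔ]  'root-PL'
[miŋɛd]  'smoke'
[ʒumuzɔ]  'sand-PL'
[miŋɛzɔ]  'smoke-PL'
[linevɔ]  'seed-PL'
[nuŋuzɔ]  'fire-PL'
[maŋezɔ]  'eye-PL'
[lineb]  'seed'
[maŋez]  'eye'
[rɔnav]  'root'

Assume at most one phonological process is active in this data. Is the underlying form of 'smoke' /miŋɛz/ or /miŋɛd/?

/miŋɛd/

In [miŋɛzɔ] and [miŋɛd] the final segment of 'smoke' alternates: [z] ~ [d].
The stem 'eye' ([maŋezɔ], [maŋez]) shows [z] unchanged in both environments, so [z] cannot be basic with [d] derived in isolation.
The alternation reflects intervocalic spirantization: voiced stops become fricatives between vowels. /d/ is underlying.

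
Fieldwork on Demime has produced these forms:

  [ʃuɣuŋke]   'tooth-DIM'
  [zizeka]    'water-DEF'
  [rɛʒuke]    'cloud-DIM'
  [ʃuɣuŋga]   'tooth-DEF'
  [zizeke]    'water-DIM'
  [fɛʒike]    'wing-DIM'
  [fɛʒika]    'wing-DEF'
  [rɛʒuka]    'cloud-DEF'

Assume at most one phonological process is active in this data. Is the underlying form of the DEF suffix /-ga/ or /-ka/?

/-ga/

The DEF suffix surfaces as [-ga] and [-ka], depending on the final segment of the stem.
The DIM suffix, which begins with [k], is invariant after every stem; so [k] is not altered by any rule here.
The DEF suffix is therefore /-ga/ underlyingly, with post-vocalic devoicing: voiced stops become voiceless after a vowel.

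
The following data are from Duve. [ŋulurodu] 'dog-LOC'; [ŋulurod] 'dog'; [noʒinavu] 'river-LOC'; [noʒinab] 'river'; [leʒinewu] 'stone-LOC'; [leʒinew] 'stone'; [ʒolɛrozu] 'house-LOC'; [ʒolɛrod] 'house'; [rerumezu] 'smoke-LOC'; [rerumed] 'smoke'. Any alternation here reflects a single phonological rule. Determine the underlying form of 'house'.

In [ʒolɛrozu] and [ʒolɛrod] the final segment of 'house' alternates: [z] ~ [d].
But 'dog' keeps [d] in both environments ([ŋulurodu], [ŋulurod]), so there is no rule changing /d/ to [z] before the LOC suffix.
The alternation reflects word-final hardening: voiced fricatives become stops word-finally. /z/ is underlying.
Hence 'house' is /ʒolɛroz/ underlyingly.

/ʒolɛroz/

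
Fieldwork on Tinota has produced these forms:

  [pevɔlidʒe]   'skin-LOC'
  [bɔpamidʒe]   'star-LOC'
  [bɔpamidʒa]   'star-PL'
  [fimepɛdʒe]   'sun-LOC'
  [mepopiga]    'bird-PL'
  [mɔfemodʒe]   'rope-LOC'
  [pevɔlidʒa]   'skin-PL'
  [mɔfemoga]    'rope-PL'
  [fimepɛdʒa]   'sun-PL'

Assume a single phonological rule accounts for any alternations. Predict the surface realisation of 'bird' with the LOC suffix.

[mepopidʒe]

The stem for 'rope' ends in [g] in [mɔfemoga] but [dʒ] in [mɔfemodʒe].
The stem 'sun' ([fimepɛdʒa], [fimepɛdʒe]) shows [dʒ] unchanged in both environments, so [dʒ] cannot be basic with [g] derived before the PL suffix.
The underlying segment must be /g/; /g/ becomes palato-alveolar [dʒ] before a front vowel, yielding [dʒ] there.
The one attested form of 'bird', [mepopiga], shows underlying /mepopig/. Applying the same rule before a front vowel gives [mepopidʒe].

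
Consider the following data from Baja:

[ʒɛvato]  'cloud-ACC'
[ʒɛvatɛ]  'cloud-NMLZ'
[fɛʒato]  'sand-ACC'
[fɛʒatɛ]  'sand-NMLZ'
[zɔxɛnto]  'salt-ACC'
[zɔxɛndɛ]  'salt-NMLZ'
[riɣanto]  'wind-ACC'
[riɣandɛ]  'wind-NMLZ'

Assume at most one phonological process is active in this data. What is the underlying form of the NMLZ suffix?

The NMLZ morpheme has two allomorphs, [-dɛ] and [-tɛ].
The ACC suffix, which begins with [t], is invariant after every stem; so [t] is not altered by any rule here.
The NMLZ suffix is therefore /-dɛ/ underlyingly, with post-vocalic devoicing: voiced stops become voiceless after a vowel.

/-dɛ/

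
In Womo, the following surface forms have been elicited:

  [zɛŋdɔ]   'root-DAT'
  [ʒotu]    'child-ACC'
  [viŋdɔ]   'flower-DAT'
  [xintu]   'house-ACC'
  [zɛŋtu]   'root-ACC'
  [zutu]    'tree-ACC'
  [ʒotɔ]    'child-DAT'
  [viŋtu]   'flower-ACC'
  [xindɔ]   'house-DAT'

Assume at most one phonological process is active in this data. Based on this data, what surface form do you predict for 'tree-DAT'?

The DAT morpheme has two allomorphs, [-dɔ] and [-tɔ].
By contrast the ACC suffix keeps its initial [t] throughout — that segment must be underlying.
So the underlying form is /-dɔ/, and voiced stops become voiceless after a vowel.
After 'tree', which ends in a vowel, the suffix surfaces as [-tɔ], giving [zutɔ].

[zutɔ]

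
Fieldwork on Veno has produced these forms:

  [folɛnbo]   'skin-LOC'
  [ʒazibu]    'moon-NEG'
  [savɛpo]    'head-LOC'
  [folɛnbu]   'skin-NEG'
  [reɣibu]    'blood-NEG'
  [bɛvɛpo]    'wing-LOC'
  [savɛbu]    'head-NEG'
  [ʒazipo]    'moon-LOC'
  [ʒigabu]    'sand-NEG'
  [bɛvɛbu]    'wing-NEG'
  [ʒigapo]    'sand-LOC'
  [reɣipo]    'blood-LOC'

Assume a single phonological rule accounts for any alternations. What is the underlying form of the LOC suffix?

The LOC suffix surfaces as [-bo] and [-po], depending on the final segment of the stem.
The NEG suffix, which begins with [b], is invariant after every stem; so [b] is not altered by any rule here.
The LOC suffix is therefore /-po/ underlyingly, with post-nasal voicing: voiceless stops become voiced after a nasal.

/-po/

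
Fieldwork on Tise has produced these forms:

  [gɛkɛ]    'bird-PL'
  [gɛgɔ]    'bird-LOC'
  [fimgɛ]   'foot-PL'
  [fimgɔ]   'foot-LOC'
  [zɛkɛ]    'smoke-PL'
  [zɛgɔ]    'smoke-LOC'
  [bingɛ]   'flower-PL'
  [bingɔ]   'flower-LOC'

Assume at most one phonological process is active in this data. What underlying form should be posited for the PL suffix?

/-kɛ/

The PL morpheme has two allomorphs, [-gɛ] and [-kɛ].
The LOC suffix, which begins with [g], is invariant after every stem; so [g] is not altered by any rule here.
So the underlying form is /-kɛ/, and voiceless stops become voiced after a nasal.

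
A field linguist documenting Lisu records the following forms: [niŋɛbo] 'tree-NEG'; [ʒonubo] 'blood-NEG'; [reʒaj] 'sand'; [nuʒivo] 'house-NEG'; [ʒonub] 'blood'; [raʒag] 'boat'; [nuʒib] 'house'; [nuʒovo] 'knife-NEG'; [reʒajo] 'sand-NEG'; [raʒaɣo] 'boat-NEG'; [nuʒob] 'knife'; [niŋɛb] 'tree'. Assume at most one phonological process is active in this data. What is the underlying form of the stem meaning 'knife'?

/nuʒov/

In [nuʒob] and [nuʒovo] the final segment of 'knife' alternates: [b] ~ [v].
Compare 'tree', with invariant [b] in [niŋɛb] and [niŋɛbo]: an analysis with underlying /b/ and a rule producing [v] before the NEG suffix would wrongly predict alternation here too.
So /v/ is underlying, and a rule of word-final hardening — voiced fricatives become stops word-finally — gives [b].
So 'knife' = /nuʒov/.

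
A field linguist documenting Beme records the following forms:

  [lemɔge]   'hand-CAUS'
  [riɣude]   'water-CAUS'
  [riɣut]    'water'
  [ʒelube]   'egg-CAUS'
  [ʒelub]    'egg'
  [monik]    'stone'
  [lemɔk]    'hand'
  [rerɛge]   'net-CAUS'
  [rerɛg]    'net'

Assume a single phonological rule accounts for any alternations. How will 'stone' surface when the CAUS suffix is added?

The root 'hand' surfaces as [lemɔge] and [lemɔk], with a stem-final [g] ~ [k] alternation.
If /g/ were underlying and a rule turned it into [k] in isolation, 'net' would also alternate; but it has [g] in both [rerɛge] and [rerɛg].
The underlying segment must be /k/; voiceless stops become voiced between vowels, yielding [g] there.
From [monik] the stem 'stone' is /monik/; between vowels this yields [monige].

[monige]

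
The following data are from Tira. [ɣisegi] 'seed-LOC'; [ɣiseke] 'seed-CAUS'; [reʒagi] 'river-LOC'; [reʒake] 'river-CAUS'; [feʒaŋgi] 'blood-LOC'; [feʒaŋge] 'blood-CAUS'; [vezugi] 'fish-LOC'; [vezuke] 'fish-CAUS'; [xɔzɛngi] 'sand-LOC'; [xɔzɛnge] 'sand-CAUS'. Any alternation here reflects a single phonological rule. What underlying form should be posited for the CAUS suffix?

The CAUS morpheme has two allomorphs, [-ge] and [-ke].
The LOC suffix, which begins with [g], is invariant after every stem; so [g] is not altered by any rule here.
The CAUS suffix is therefore /-ke/ underlyingly, with post-nasal voicing: voiceless stops become voiced after a nasal.

/-ke/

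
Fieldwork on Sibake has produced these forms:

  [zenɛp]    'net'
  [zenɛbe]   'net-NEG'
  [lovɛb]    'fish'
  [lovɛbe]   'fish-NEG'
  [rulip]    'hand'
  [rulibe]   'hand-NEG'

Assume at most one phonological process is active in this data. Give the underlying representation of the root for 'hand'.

/rulip/

The stem for 'hand' ends in [p] in [rulip] but [b] in [rulibe].
The stem 'fish' ([lovɛb], [lovɛbe]) shows [b] unchanged in both environments, so [b] cannot be basic with [p] derived in isolation.
So /p/ is underlying, and a rule of intervocalic voicing — voiceless stops become voiced between vowels — gives [b].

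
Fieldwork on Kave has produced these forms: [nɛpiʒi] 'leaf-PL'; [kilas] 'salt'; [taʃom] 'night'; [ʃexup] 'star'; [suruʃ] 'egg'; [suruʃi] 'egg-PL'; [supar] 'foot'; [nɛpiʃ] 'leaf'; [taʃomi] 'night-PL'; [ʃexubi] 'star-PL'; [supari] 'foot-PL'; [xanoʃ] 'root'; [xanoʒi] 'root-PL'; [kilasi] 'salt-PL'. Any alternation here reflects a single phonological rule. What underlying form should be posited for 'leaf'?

/nɛpiʒ/

'leaf' shows [ʒ] ~ [ʃ] at the end of the stem ([nɛpiʒi] vs [nɛpiʃ]).
Compare 'egg', with invariant [ʃ] in [suruʃi] and [suruʃ]: an analysis with underlying /ʃ/ and a rule producing [ʒ] before the PL suffix would wrongly predict alternation here too.
So /ʒ/ is underlying, and a rule of word-final obstruent devoicing — voiced obstruents become voiceless word-finally — gives [ʃ].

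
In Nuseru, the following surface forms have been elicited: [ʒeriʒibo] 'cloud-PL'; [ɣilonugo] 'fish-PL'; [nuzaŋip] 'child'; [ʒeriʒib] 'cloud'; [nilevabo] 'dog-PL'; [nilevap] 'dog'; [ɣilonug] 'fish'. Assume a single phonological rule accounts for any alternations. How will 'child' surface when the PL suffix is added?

The stem for 'dog' ends in [p] in [nilevap] but [b] in [nilevabo].
But 'cloud' keeps [b] in both environments ([ʒeriʒib], [ʒeriʒibo]), so there is no rule changing /b/ to [p] in isolation.
The alternation reflects intervocalic voicing: voiceless stops become voiced between vowels. /p/ is underlying.
The one attested form of 'child', [nuzaŋip], shows underlying /nuzaŋip/. Applying the same rule between vowels gives [nuzaŋibo].

[nuzaŋibo]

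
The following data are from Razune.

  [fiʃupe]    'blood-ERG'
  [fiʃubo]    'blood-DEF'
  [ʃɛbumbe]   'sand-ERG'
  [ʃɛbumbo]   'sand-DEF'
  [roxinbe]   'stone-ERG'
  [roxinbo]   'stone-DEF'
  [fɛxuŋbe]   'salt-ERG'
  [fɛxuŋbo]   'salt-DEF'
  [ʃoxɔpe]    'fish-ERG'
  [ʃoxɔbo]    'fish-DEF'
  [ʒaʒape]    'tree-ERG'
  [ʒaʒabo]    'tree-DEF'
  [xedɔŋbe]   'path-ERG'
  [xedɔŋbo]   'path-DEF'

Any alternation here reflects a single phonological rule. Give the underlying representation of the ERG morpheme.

/-pe/

The ERG morpheme has two allomorphs, [-be] and [-pe].
By contrast the DEF suffix keeps its initial [b] throughout — that segment must be underlying.
The ERG suffix is therefore /-pe/ underlyingly, with post-nasal voicing: voiceless stops become voiced after a nasal.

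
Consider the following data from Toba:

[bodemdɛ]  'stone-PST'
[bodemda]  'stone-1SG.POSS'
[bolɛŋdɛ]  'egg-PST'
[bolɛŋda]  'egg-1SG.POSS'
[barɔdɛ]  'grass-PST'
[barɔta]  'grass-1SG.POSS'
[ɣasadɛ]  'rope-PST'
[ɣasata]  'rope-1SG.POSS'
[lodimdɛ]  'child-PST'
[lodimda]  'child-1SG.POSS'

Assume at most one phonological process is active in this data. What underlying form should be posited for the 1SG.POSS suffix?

The 1SG.POSS morpheme has two allomorphs, [-da] and [-ta].
The PST suffix, which begins with [d], is invariant after every stem; so [d] is not altered by any rule here.
The 1SG.POSS suffix is therefore /-ta/ underlyingly, with post-nasal voicing: voiceless stops become voiced after a nasal.

/-ta/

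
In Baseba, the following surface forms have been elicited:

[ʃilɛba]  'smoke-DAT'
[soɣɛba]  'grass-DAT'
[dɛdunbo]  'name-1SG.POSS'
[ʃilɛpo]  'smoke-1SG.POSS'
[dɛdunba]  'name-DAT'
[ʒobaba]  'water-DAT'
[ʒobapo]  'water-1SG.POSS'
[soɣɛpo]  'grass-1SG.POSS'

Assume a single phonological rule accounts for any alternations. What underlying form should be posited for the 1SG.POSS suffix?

/-po/

The 1SG.POSS morpheme has two allomorphs, [-bo] and [-po].
By contrast the DAT suffix keeps its initial [b] throughout — that segment must be underlying.
So the underlying form is /-po/, and voiceless stops become voiced after a nasal.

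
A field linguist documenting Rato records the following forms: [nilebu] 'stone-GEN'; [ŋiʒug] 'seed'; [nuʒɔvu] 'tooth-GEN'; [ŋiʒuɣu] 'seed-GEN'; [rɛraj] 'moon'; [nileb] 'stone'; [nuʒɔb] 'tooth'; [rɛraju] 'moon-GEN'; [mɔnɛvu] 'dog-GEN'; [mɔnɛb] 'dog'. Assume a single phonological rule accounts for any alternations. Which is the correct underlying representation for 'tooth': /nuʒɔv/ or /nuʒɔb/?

/nuʒɔv/

In [nuʒɔb] and [nuʒɔvu] the final segment of 'tooth' alternates: [b] ~ [v].
If /b/ were underlying and a rule turned it into [v] before the GEN suffix, 'stone' would also alternate; but it has [b] in both [nileb] and [nilebu].
So /v/ is underlying, and a rule of word-final hardening — voiced fricatives become stops word-finally — gives [b].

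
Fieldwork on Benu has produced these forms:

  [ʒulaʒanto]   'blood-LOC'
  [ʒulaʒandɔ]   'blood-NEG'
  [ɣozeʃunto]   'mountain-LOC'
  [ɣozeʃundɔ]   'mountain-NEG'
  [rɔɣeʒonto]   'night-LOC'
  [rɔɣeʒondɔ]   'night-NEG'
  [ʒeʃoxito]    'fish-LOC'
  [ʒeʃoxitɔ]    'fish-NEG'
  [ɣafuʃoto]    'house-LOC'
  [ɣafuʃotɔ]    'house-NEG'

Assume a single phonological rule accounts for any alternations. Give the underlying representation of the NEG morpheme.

/-dɔ/

The NEG suffix surfaces as [-dɔ] and [-tɔ], depending on the final segment of the stem.
By contrast the LOC suffix keeps its initial [t] throughout — that segment must be underlying.
The NEG suffix is therefore /-dɔ/ underlyingly, with post-vocalic devoicing: voiced stops become voiceless after a vowel.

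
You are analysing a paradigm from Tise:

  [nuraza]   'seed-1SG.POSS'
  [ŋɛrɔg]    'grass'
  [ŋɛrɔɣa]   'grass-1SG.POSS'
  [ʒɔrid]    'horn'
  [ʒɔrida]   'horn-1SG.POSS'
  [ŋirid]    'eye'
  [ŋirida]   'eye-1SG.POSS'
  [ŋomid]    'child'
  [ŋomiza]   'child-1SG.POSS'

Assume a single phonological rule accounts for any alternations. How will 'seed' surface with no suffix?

The stem for 'child' ends in [d] in [ŋomid] but [z] in [ŋomiza].
Compare 'horn', with invariant [d] in [ʒɔrid] and [ʒɔrida]: an analysis with underlying /d/ and a rule producing [z] before the 1SG.POSS suffix would wrongly predict alternation here too.
Therefore /z/ is basic and [d] is derived by word-final hardening (voiced fricatives become stops word-finally).
From [nuraza] the stem 'seed' is /nuraz/; word-finally this yields [nurad].

[nurad]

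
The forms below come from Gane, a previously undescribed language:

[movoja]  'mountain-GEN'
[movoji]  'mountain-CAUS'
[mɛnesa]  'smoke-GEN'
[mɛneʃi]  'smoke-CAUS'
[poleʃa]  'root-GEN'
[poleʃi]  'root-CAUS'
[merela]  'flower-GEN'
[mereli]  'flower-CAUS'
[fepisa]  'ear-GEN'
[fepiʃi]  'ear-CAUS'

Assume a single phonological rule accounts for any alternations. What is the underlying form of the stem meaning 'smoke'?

The stem for 'smoke' ends in [s] in [mɛnesa] but [ʃ] in [mɛneʃi].
But 'root' keeps [ʃ] in both environments ([poleʃa], [poleʃi]), so there is no rule changing /ʃ/ to [s] before the GEN suffix.
Therefore /s/ is basic and [ʃ] is derived by palatalization before a front vowel (/s/ becomes palato-alveolar [ʃ] before a front vowel).

/mɛnes/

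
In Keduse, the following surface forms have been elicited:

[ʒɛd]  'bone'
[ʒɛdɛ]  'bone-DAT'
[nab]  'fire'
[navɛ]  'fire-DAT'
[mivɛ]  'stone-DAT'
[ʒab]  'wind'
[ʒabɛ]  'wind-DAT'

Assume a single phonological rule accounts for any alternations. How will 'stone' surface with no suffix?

[mib]

The root 'fire' surfaces as [nab] and [navɛ], with a stem-final [b] ~ [v] alternation.
But 'wind' keeps [b] in both environments ([ʒab], [ʒabɛ]), so there is no rule changing /b/ to [v] before the DAT suffix.
The underlying segment must be /v/; voiced fricatives become stops word-finally, yielding [b] there.
From [mivɛ] the stem 'stone' is /miv/; word-finally this yields [mib].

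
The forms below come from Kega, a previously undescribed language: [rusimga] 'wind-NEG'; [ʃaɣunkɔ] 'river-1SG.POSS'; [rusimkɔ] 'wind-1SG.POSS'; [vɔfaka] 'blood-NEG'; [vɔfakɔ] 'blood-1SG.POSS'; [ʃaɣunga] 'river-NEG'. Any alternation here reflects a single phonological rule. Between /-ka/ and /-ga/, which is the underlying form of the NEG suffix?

/-ga/

The NEG morpheme has two allomorphs, [-ga] and [-ka].
The 1SG.POSS suffix, which begins with [k], is invariant after every stem; so [k] is not altered by any rule here.
So the underlying form is /-ga/, and voiced stops become voiceless after a vowel.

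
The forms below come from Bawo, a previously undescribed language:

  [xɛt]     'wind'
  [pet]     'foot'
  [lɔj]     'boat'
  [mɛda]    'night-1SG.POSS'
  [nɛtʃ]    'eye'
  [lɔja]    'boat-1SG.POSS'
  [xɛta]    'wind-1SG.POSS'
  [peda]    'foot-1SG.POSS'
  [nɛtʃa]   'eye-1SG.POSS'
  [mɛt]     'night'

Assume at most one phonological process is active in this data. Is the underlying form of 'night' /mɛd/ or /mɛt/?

The root 'night' surfaces as [mɛt] and [mɛda], with a stem-final [t] ~ [d] alternation.
If /t/ were underlying and a rule turned it into [d] before the 1SG.POSS suffix, 'wind' would also alternate; but it has [t] in both [xɛt] and [xɛta].
So /d/ is underlying, and a rule of word-final obstruent devoicing — voiced obstruents become voiceless word-finally — gives [t].

/mɛd/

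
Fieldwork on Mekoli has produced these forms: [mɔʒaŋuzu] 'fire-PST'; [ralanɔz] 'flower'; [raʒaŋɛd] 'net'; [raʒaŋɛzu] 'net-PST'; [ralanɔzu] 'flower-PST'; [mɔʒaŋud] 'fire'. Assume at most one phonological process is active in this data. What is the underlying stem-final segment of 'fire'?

/d/

'fire' shows [d] ~ [z] at the end of the stem ([mɔʒaŋud] vs [mɔʒaŋuzu]).
Compare 'flower', with invariant [z] in [ralanɔz] and [ralanɔzu]: an analysis with underlying /z/ and a rule producing [d] in isolation would wrongly predict alternation here too.
The underlying segment must be /d/; voiced stops become fricatives between vowels, yielding [z] there.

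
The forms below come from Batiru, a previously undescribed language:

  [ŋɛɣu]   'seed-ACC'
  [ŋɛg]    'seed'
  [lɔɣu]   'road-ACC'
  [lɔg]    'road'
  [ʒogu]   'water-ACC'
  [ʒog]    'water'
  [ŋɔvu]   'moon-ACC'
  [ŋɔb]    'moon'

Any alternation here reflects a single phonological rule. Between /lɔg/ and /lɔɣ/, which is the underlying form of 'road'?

'road' shows [ɣ] ~ [g] at the end of the stem ([lɔɣu] vs [lɔg]).
If /g/ were underlying and a rule turned it into [ɣ] before the ACC suffix, 'water' would also alternate; but it has [g] in both [ʒogu] and [ʒog].
Therefore /ɣ/ is basic and [g] is derived by word-final hardening (voiced fricatives become stops word-finally).

/lɔɣ/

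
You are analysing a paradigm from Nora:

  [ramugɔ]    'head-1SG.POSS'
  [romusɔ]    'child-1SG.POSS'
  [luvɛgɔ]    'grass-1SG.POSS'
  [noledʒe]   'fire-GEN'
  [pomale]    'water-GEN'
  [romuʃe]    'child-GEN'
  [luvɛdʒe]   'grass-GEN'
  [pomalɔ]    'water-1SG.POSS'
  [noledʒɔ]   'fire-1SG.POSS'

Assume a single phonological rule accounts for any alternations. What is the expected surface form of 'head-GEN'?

[ramudʒe]

The root 'grass' surfaces as [luvɛdʒe] and [luvɛgɔ], with a stem-final [dʒ] ~ [g] alternation.
Compare 'fire', with invariant [dʒ] in [noledʒe] and [noledʒɔ]: an analysis with underlying /dʒ/ and a rule producing [g] before the 1SG.POSS suffix would wrongly predict alternation here too.
Therefore /g/ is basic and [dʒ] is derived by palatalization before a front vowel (/g/ and /s/ become palato-alveolar [dʒ] and [ʃ] before a front vowel).
The one attested form of 'head', [ramugɔ], shows underlying /ramug/. Applying the same rule before a front vowel gives [ramudʒe].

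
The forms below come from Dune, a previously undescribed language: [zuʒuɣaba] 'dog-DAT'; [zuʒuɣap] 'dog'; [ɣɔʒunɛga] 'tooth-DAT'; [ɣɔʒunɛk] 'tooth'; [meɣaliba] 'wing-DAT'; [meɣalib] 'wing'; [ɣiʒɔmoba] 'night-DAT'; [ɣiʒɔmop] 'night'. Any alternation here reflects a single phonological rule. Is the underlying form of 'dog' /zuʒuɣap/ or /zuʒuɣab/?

/zuʒuɣap/

The stem for 'dog' ends in [b] in [zuʒuɣaba] but [p] in [zuʒuɣap].
Compare 'wing', with invariant [b] in [meɣaliba] and [meɣalib]: an analysis with underlying /b/ and a rule producing [p] in isolation would wrongly predict alternation here too.
The underlying segment must be /p/; voiceless stops become voiced between vowels, yielding [b] there.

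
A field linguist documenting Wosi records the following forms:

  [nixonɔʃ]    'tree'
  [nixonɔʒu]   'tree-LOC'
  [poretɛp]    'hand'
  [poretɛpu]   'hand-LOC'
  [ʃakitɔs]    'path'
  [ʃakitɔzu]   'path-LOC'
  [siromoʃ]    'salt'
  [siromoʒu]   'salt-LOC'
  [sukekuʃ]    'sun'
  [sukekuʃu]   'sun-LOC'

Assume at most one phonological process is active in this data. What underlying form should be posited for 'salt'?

/siromoʒ/

The stem for 'salt' ends in [ʃ] in [siromoʃ] but [ʒ] in [siromoʒu].
But 'sun' keeps [ʃ] in both environments ([sukekuʃ], [sukekuʃu]), so there is no rule changing /ʃ/ to [ʒ] before the LOC suffix.
So /ʒ/ is underlying, and a rule of word-final obstruent devoicing — voiced obstruents become voiceless word-finally — gives [ʃ].
So 'salt' = /siromoʒ/.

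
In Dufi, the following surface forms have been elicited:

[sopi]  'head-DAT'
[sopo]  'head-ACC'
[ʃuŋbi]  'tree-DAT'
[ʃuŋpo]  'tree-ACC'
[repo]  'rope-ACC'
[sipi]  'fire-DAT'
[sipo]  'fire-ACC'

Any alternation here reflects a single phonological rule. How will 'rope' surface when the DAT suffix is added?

[repi]

The DAT suffix surfaces as [-bi] and [-pi], depending on the final segment of the stem.
The ACC suffix, which begins with [p], is invariant after every stem; so [p] is not altered by any rule here.
So the underlying form is /-bi/, and voiced stops become voiceless after a vowel.
After 'rope', which ends in a vowel, the suffix surfaces as [-pi], giving [repi].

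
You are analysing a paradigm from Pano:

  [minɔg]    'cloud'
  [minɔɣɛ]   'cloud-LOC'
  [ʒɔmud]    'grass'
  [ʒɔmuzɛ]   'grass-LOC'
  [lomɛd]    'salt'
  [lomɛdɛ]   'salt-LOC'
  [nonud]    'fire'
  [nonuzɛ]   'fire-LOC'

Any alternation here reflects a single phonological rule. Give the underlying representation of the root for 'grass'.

'grass' shows [d] ~ [z] at the end of the stem ([ʒɔmud] vs [ʒɔmuzɛ]).
The stem 'salt' ([lomɛd], [lomɛdɛ]) shows [d] unchanged in both environments, so [d] cannot be basic with [z] derived before the LOC suffix.
The underlying segment must be /z/; voiced fricatives become stops word-finally, yielding [d] there.

/ʒɔmuz/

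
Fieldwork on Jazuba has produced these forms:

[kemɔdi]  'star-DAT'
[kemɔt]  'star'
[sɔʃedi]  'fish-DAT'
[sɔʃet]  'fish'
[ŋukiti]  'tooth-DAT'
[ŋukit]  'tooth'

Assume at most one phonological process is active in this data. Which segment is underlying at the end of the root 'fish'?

The stem for 'fish' ends in [d] in [sɔʃedi] but [t] in [sɔʃet].
But 'tooth' keeps [t] in both environments ([ŋukiti], [ŋukit]), so there is no rule changing /t/ to [d] before the DAT suffix.
Therefore /d/ is basic and [t] is derived by word-final obstruent devoicing (voiced obstruents become voiceless word-finally).

/d/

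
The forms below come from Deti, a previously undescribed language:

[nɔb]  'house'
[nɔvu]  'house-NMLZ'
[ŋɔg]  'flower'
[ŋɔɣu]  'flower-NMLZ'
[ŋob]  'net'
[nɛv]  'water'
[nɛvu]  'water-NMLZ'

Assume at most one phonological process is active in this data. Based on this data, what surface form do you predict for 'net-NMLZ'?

[ŋovu]

'house' shows [b] ~ [v] at the end of the stem ([nɔb] vs [nɔvu]).
If /v/ were underlying and a rule turned it into [b] in isolation, 'water' would also alternate; but it has [v] in both [nɛv] and [nɛvu].
Therefore /b/ is basic and [v] is derived by intervocalic spirantization (voiced stops become fricatives between vowels).
The one attested form of 'net', [ŋob], shows underlying /ŋob/. Applying the same rule between vowels gives [ŋovu].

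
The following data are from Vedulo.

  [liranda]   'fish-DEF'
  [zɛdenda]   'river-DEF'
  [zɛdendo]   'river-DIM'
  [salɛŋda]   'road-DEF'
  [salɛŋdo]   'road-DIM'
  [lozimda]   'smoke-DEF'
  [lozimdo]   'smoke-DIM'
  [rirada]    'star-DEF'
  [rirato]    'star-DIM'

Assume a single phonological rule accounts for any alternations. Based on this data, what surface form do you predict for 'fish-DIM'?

[lirando]

The DIM morpheme has two allomorphs, [-do] and [-to].
By contrast the DEF suffix keeps its initial [d] throughout — that segment must be underlying.
The DIM suffix is therefore /-to/ underlyingly, with post-nasal voicing: voiceless stops become voiced after a nasal.
After 'fish', which ends in a nasal, the suffix surfaces as [-do], giving [lirando].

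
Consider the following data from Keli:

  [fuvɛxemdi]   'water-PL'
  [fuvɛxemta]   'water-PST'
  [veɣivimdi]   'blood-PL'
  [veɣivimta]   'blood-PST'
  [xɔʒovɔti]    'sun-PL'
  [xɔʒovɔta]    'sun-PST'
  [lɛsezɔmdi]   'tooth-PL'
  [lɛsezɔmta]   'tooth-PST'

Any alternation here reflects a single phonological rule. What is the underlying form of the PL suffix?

The PL suffix surfaces as [-di] and [-ti], depending on the final segment of the stem.
By contrast the PST suffix keeps its initial [t] throughout — that segment must be underlying.
The PL suffix is therefore /-di/ underlyingly, with post-vocalic devoicing: voiced stops become voiceless after a vowel.

/-di/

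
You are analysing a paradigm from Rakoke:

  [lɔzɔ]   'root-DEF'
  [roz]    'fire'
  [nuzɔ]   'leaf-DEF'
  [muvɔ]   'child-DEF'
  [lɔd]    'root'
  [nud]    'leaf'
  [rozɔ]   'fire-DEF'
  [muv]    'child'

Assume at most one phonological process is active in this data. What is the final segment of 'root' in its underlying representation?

/d/

In [lɔd] and [lɔzɔ] the final segment of 'root' alternates: [d] ~ [z].
Compare 'fire', with invariant [z] in [roz] and [rozɔ]: an analysis with underlying /z/ and a rule producing [d] in isolation would wrongly predict alternation here too.
So /d/ is underlying, and a rule of intervocalic spirantization — voiced stops become fricatives between vowels — gives [z].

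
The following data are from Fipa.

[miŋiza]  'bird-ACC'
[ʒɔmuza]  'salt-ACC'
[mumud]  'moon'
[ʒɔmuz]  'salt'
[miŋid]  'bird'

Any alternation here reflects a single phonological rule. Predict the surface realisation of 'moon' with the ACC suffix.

[mumuza]

The stem for 'bird' ends in [d] in [miŋid] but [z] in [miŋiza].
If /z/ were underlying and a rule turned it into [d] in isolation, 'salt' would also alternate; but it has [z] in both [ʒɔmuz] and [ʒɔmuza].
The underlying segment must be /d/; voiced stops become fricatives between vowels, yielding [z] there.
The one attested form of 'moon', [mumud], shows underlying /mumud/. Applying the same rule between vowels gives [mumuza].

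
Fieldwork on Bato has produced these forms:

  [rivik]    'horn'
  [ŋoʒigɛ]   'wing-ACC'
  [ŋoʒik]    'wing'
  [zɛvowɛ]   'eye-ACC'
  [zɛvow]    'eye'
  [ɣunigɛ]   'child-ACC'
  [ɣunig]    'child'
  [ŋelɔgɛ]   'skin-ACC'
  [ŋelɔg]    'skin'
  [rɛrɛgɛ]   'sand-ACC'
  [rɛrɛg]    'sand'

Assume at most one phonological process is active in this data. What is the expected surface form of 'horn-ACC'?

[rivigɛ]

The stem for 'wing' ends in [g] in [ŋoʒigɛ] but [k] in [ŋoʒik].
Compare 'skin', with invariant [g] in [ŋelɔgɛ] and [ŋelɔg]: an analysis with underlying /g/ and a rule producing [k] in isolation would wrongly predict alternation here too.
So /k/ is underlying, and a rule of intervocalic voicing — voiceless stops become voiced between vowels — gives [g].
From [rivik] the stem 'horn' is /rivik/; between vowels this yields [rivigɛ].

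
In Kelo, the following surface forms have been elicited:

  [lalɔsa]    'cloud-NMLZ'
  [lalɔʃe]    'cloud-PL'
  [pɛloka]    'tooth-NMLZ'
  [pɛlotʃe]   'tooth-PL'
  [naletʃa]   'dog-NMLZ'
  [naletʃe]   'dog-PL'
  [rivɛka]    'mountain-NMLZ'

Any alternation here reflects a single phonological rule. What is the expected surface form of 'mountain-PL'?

In [pɛloka] and [pɛlotʃe] the final segment of 'tooth' alternates: [k] ~ [tʃ].
But 'dog' keeps [tʃ] in both environments ([naletʃa], [naletʃe]), so there is no rule changing /tʃ/ to [k] before the NMLZ suffix.
So /k/ is underlying, and a rule of palatalization before a front vowel — /k/ and /s/ become palato-alveolar [tʃ] and [ʃ] before a front vowel — gives [tʃ].
The one attested form of 'mountain', [rivɛka], shows underlying /rivɛk/. Applying the same rule before a front vowel gives [rivɛtʃe].

[rivɛtʃe]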